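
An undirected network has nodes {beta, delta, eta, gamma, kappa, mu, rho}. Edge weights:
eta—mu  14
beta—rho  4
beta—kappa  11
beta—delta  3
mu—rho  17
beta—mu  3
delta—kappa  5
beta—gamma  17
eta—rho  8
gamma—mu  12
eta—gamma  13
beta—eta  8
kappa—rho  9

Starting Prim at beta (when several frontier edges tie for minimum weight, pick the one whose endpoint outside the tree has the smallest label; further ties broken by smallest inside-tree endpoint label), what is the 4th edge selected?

Prim's algorithm from beta:
Step 1: cheapest edge leaving the tree is beta—delta (3); add delta.
Step 2: cheapest edge leaving the tree is beta—mu (3); add mu.
Step 3: cheapest edge leaving the tree is beta—rho (4); add rho.
Step 4: cheapest edge leaving the tree is delta—kappa (5); add kappa.
Step 5: cheapest edge leaving the tree is beta—eta (8); add eta.
Step 6: cheapest edge leaving the tree is gamma—mu (12); add gamma.
The 4th edge added is delta—kappa.

delta-kappa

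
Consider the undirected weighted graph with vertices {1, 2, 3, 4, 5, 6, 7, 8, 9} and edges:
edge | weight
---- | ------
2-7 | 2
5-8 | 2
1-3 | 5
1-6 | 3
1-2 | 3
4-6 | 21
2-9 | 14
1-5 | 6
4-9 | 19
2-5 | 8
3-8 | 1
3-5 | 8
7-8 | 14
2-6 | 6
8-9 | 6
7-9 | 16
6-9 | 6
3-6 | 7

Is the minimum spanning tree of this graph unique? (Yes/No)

No

Kruskal: consider edges lightest-first.
3-8 (1): add — endpoints in different components.
2-7 (2): add — endpoints in different components.
5-8 (2): add — endpoints in different components.
1-2 (3): add — endpoints in different components.
1-6 (3): add — endpoints in different components.
1-3 (5): add — endpoints in different components.
1-5 (6): skip — 1 and 5 already connected.
2-6 (6): skip — 2 and 6 already connected.
6-9 (6): add — endpoints in different components.
8-9 (6): skip — 8 and 9 already connected.
3-6 (7): skip — 3 and 6 already connected.
2-5 (8): skip — 2 and 5 already connected.
3-5 (8): skip — 3 and 5 already connected.
2-9 (14): skip — 2 and 9 already connected.
7-8 (14): skip — 7 and 8 already connected.
7-9 (16): skip — 7 and 9 already connected.
4-9 (19): add — endpoints in different components.
Non-tree edge 8-9 has weight 6, equal to the heaviest edge on its tree cycle — swapping gives another MST of the same weight. Not unique.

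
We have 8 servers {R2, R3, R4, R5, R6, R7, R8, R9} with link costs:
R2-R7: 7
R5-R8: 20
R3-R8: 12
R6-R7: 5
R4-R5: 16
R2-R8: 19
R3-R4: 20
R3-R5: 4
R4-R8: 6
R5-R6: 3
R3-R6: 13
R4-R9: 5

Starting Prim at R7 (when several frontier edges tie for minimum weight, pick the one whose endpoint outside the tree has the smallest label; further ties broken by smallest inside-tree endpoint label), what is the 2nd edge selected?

R5-R6

Prim's algorithm from R7:
Step 1: frontier [R6-R7 5, R2-R7 7] → take R6-R7 (5); add R6.
Step 2: frontier [R5-R6 3, R3-R6 13, R2-R7 7] → take R5-R6 (3); add R5.
Step 3: frontier [R3-R5 4, R4-R5 16, R5-R8 20, R3-R6 13, R2-R7 7] → take R3-R5 (4); add R3.
Step 4: frontier [R3-R8 12, R3-R4 20, R4-R5 16, R5-R8 20, R2-R7 7] → take R2-R7 (7); add R2.
Step 5: frontier [R2-R8 19, R3-R8 12, R3-R4 20, R4-R5 16, R5-R8 20] → take R3-R8 (12); add R8.
Step 6: frontier [R3-R4 20, R4-R5 16, R4-R8 6] → take R4-R8 (6); add R4.
Step 7: frontier [R4-R9 5] → take R4-R9 (5); add R9.
The 2nd edge added is R5-R6.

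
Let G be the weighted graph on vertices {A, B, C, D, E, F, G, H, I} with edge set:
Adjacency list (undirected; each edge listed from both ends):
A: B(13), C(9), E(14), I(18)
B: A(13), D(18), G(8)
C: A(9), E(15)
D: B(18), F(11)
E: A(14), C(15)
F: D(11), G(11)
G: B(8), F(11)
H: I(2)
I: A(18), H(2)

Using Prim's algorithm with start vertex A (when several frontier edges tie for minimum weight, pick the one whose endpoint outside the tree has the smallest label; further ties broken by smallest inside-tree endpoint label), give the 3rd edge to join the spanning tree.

B-G

Prim's algorithm from A:
Step 1: cheapest edge leaving the tree is A C (9); add C.
Step 2: cheapest edge leaving the tree is A B (13); add B.
Step 3: cheapest edge leaving the tree is B G (8); add G.
Step 4: cheapest edge leaving the tree is F G (11); add F.
Step 5: cheapest edge leaving the tree is D F (11); add D.
Step 6: cheapest edge leaving the tree is A E (14); add E.
Step 7: cheapest edge leaving the tree is A I (18); add I.
Step 8: cheapest edge leaving the tree is H I (2); add H.
The 3rd edge added is B G.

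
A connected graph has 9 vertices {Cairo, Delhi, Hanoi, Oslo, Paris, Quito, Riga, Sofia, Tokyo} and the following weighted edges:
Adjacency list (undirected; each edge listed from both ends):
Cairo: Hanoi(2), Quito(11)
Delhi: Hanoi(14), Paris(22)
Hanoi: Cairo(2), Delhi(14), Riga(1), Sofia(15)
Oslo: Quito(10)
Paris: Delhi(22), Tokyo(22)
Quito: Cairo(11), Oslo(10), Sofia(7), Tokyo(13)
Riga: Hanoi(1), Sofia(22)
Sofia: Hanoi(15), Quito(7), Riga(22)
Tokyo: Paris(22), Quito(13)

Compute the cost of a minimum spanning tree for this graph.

80

Prim, starting at Oslo.
Step 1: frontier [Oslo Quito 10] → take Oslo Quito (10); add Quito.
Step 2: frontier [Quito Sofia 7, Cairo Quito 11, Quito Tokyo 13] → take Quito Sofia (7); add Sofia.
Step 3: frontier [Cairo Quito 11, Quito Tokyo 13, Hanoi Sofia 15, Riga Sofia 22] → take Cairo Quito (11); add Cairo.
Step 4: frontier [Cairo Hanoi 2, Quito Tokyo 13, Hanoi Sofia 15, Riga Sofia 22] → take Cairo Hanoi (2); add Hanoi.
Step 5: frontier [Hanoi Riga 1, Delhi Hanoi 14, Quito Tokyo 13, Riga Sofia 22] → take Hanoi Riga (1); add Riga.
Step 6: frontier [Delhi Hanoi 14, Quito Tokyo 13] → take Quito Tokyo (13); add Tokyo.
Step 7: frontier [Delhi Hanoi 14, Paris Tokyo 22] → take Delhi Hanoi (14); add Delhi.
Step 8: frontier [Delhi Paris 22, Paris Tokyo 22] → take Delhi Paris (22); add Paris.
MST edges: Oslo Quito, Quito Sofia, Cairo Quito, Cairo Hanoi, Hanoi Riga, Quito Tokyo, Delhi Hanoi, Delhi Paris; total weight 10+7+11+2+1+13+14+22 = 80.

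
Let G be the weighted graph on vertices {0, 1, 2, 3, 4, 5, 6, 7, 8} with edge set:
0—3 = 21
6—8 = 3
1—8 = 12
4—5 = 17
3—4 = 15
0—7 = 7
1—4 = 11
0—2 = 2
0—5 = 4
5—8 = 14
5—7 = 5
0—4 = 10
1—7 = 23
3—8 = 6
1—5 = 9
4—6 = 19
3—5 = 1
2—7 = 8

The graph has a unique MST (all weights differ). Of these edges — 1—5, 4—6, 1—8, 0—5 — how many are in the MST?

Kruskal's algorithm — process edges by increasing weight (ties by edge label):
3—5 (1): add — endpoints in different components.
0—2 (2): add — endpoints in different components.
6—8 (3): add — endpoints in different components.
0—5 (4): add — endpoints in different components.
5—7 (5): add — endpoints in different components.
3—8 (6): add — endpoints in different components.
0—7 (7): skip — 0 and 7 already connected.
2—7 (8): skip — 2 and 7 already connected.
1—5 (9): add — endpoints in different components.
0—4 (10): add — endpoints in different components.
MST edge set: {3—5, 0—2, 6—8, 0—5, 5—7, 3—8, 1—5, 0—4}.
Of the listed edges, {1—5, 0—5} are in the MST → 2.

2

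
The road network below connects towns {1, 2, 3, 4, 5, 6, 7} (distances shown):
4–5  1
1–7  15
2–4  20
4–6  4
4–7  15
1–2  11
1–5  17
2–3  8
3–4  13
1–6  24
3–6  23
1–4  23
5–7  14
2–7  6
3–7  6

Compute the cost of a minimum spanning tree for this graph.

41

Kruskal's algorithm — process edges by increasing weight (ties by edge label):
4–5 (1): add — endpoints in different components.
4–6 (4): add — endpoints in different components.
2–7 (6): add — endpoints in different components.
3–7 (6): add — endpoints in different components.
2–3 (8): skip — 2 and 3 already connected.
1–2 (11): add — endpoints in different components.
3–4 (13): add — endpoints in different components.
MST edges: 4–5, 4–6, 2–7, 3–7, 1–2, 3–4; total weight 1+4+6+6+11+13 = 41.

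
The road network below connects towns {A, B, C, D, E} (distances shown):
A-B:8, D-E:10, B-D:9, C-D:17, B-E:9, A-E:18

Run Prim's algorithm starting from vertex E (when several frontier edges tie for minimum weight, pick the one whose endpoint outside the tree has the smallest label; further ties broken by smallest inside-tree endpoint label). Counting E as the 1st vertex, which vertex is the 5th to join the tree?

Prim's algorithm from E:
Step 1: cheapest edge leaving the tree is B-E (9); add B.
Step 2: cheapest edge leaving the tree is A-B (8); add A.
Step 3: cheapest edge leaving the tree is B-D (9); add D.
Step 4: cheapest edge leaving the tree is C-D (17); add C.
Vertex order: E, B, A, D, C. The 5th vertex is C.

C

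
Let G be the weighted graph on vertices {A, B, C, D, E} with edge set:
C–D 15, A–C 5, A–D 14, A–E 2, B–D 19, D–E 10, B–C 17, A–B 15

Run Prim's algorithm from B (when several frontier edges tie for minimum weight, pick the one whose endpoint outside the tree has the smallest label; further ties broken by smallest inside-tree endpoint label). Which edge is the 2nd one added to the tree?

Grow the tree from B using Prim:
Step 1: frontier [A–B 15, B–C 17, B–D 19] → take A–B (15); add A.
Step 2: frontier [A–E 2, A–C 5, A–D 14, B–C 17, B–D 19] → take A–E (2); add E.
Step 3: frontier [A–C 5, A–D 14, B–C 17, B–D 19, D–E 10] → take A–C (5); add C.
Step 4: frontier [A–D 14, B–D 19, C–D 15, D–E 10] → take D–E (10); add D.
The 2nd edge added is A–E.

A-E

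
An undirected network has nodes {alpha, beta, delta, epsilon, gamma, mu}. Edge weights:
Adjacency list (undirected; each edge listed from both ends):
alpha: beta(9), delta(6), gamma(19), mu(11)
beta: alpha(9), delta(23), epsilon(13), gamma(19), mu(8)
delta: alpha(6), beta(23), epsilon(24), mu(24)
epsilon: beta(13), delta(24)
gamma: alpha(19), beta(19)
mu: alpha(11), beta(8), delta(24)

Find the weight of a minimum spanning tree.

Grow the tree from delta using Prim:
Step 1: cheapest edge leaving the tree is alpha–delta (6); add alpha.
Step 2: cheapest edge leaving the tree is alpha–beta (9); add beta.
Step 3: cheapest edge leaving the tree is beta–mu (8); add mu.
Step 4: cheapest edge leaving the tree is beta–epsilon (13); add epsilon.
Step 5: cheapest edge leaving the tree is alpha–gamma (19); add gamma.
MST edges: alpha–delta, alpha–beta, beta–mu, beta–epsilon, alpha–gamma; total weight 6+9+8+13+19 = 55.

55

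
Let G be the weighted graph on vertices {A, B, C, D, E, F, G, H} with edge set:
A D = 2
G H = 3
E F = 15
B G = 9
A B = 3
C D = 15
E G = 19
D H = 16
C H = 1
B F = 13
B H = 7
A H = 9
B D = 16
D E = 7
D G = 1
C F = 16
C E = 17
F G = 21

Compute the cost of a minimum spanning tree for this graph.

Grow the tree from E using Prim:
Step 1: cheapest edge leaving the tree is D E (7); add D.
Step 2: cheapest edge leaving the tree is D G (1); add G.
Step 3: cheapest edge leaving the tree is A D (2); add A.
Step 4: cheapest edge leaving the tree is A B (3); add B.
Step 5: cheapest edge leaving the tree is G H (3); add H.
Step 6: cheapest edge leaving the tree is C H (1); add C.
Step 7: cheapest edge leaving the tree is B F (13); add F.
MST edges: D E, D G, A D, A B, G H, C H, B F; total weight 7+1+2+3+3+1+13 = 30.

30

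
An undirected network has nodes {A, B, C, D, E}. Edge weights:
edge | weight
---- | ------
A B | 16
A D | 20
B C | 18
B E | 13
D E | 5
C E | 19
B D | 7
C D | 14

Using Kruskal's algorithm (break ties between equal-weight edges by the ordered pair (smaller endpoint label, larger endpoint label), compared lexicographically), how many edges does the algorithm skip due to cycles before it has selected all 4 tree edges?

1

Kruskal: consider edges lightest-first.
D E (5): add — endpoints in different components.
B D (7): add — endpoints in different components.
B E (13): skip — B and E already connected.
C D (14): add — endpoints in different components.
A B (16): add — endpoints in different components.
Edges rejected before the tree was complete: 1.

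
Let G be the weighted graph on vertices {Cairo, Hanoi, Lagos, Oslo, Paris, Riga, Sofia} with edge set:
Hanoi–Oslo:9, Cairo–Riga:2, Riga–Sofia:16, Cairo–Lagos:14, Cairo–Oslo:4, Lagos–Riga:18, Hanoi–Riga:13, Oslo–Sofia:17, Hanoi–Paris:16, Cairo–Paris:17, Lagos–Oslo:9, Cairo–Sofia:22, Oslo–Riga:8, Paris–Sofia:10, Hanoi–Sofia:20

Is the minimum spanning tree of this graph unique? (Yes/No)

Kruskal: consider edges lightest-first.
Cairo–Riga (2): add. Components now {Sofia} {Cairo,Riga} {Hanoi} {Lagos} {Oslo} {Paris}
Cairo–Oslo (4): add. Components now {Sofia} {Cairo,Oslo,Riga} {Hanoi} {Lagos} {Paris}
Oslo–Riga (8): skip — Riga and Oslo already connected.
Hanoi–Oslo (9): add. Components now {Sofia} {Cairo,Hanoi,Oslo,Riga} {Lagos} {Paris}
Lagos–Oslo (9): add. Components now {Sofia} {Cairo,Hanoi,Lagos,Oslo,Riga} {Paris}
Paris–Sofia (10): add. Components now {Paris,Sofia} {Cairo,Hanoi,Lagos,Oslo,Riga}
Hanoi–Riga (13): skip — Riga and Hanoi already connected.
Cairo–Lagos (14): skip — Cairo and Lagos already connected.
Hanoi–Paris (16): add. Components now {Cairo,Hanoi,Lagos,Oslo,Paris,Riga,Sofia}
Non-tree edge Riga–Sofia has weight 16, equal to the heaviest edge on its tree cycle — swapping gives another MST of the same weight. Not unique.

No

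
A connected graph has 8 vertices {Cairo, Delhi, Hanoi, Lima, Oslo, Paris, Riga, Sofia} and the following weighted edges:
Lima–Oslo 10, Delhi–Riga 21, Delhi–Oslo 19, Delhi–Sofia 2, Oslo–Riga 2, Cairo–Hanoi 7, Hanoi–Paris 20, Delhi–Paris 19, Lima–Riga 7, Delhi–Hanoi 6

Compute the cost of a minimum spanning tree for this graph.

62

Prim's algorithm from Lima:
Step 1: cheapest edge leaving the tree is Lima–Riga (7); add Riga.
Step 2: cheapest edge leaving the tree is Oslo–Riga (2); add Oslo.
Step 3: cheapest edge leaving the tree is Delhi–Oslo (19); add Delhi.
Step 4: cheapest edge leaving the tree is Delhi–Sofia (2); add Sofia.
Step 5: cheapest edge leaving the tree is Delhi–Hanoi (6); add Hanoi.
Step 6: cheapest edge leaving the tree is Cairo–Hanoi (7); add Cairo.
Step 7: cheapest edge leaving the tree is Delhi–Paris (19); add Paris.
MST edges: Lima–Riga, Oslo–Riga, Delhi–Oslo, Delhi–Sofia, Delhi–Hanoi, Cairo–Hanoi, Delhi–Paris; total weight 7+2+19+2+6+7+19 = 62.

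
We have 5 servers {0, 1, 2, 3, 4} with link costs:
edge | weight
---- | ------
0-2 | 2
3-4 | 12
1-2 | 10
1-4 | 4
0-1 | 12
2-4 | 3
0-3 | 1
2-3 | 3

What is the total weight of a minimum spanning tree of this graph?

10

Sort edges by weight, then run Kruskal:
0-3 (1): add — endpoints in different components.
0-2 (2): add — endpoints in different components.
2-3 (3): skip — 2 and 3 already connected.
2-4 (3): add — endpoints in different components.
1-4 (4): add — endpoints in different components.
MST edges: 0-3, 0-2, 2-4, 1-4; total weight 1+2+3+4 = 10.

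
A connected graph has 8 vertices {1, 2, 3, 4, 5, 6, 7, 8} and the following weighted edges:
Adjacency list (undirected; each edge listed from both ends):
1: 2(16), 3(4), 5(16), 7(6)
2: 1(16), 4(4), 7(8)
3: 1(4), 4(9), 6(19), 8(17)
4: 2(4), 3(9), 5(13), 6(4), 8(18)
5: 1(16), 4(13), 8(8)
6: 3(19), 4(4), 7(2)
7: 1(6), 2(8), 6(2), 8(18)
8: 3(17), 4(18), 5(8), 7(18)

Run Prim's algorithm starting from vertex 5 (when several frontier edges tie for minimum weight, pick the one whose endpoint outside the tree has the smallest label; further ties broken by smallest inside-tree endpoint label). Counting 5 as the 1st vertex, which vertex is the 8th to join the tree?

3

Prim's algorithm from 5:
Step 1: cheapest edge leaving the tree is 5 8 (8); add 8.
Step 2: cheapest edge leaving the tree is 4 5 (13); add 4.
Step 3: cheapest edge leaving the tree is 2 4 (4); add 2.
Step 4: cheapest edge leaving the tree is 4 6 (4); add 6.
Step 5: cheapest edge leaving the tree is 6 7 (2); add 7.
Step 6: cheapest edge leaving the tree is 1 7 (6); add 1.
Step 7: cheapest edge leaving the tree is 1 3 (4); add 3.
Vertex order: 5, 8, 4, 2, 6, 7, 1, 3. The 8th vertex is 3.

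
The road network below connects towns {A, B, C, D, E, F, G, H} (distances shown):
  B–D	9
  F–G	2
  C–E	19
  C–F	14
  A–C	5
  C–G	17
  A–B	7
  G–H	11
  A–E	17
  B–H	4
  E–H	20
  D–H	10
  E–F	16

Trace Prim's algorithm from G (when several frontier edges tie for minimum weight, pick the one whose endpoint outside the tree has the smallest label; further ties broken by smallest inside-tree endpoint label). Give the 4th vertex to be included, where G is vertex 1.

Prim, starting at G.
Step 1: frontier [F–G 2, G–H 11, C–G 17] → take F–G (2); add F.
Step 2: frontier [C–F 14, E–F 16, G–H 11, C–G 17] → take G–H (11); add H.
Step 3: frontier [C–F 14, E–F 16, C–G 17, B–H 4, D–H 10, E–H 20] → take B–H (4); add B.
Step 4: frontier [A–B 7, B–D 9, C–F 14, E–F 16, C–G 17, D–H 10, E–H 20] → take A–B (7); add A.
Step 5: frontier [A–C 5, A–E 17, B–D 9, C–F 14, E–F 16, C–G 17, D–H 10, E–H 20] → take A–C (5); add C.
Step 6: frontier [A–E 17, B–D 9, C–E 19, E–F 16, D–H 10, E–H 20] → take B–D (9); add D.
Step 7: frontier [A–E 17, C–E 19, E–F 16, E–H 20] → take E–F (16); add E.
Vertex order: G, F, H, B, A, C, D, E. The 4th vertex is B.

B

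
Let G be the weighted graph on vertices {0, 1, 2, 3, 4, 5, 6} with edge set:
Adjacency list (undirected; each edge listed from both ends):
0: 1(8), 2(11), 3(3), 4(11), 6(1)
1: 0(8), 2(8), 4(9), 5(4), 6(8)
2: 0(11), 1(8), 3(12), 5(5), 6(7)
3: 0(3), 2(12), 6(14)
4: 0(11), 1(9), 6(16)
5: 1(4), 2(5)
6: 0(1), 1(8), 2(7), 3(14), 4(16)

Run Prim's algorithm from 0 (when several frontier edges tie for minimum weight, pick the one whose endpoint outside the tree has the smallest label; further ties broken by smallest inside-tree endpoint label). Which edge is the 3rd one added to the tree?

Prim's algorithm from 0:
Step 1: cheapest edge leaving the tree is 0-6 (1); add 6.
Step 2: cheapest edge leaving the tree is 0-3 (3); add 3.
Step 3: cheapest edge leaving the tree is 2-6 (7); add 2.
Step 4: cheapest edge leaving the tree is 2-5 (5); add 5.
Step 5: cheapest edge leaving the tree is 1-5 (4); add 1.
Step 6: cheapest edge leaving the tree is 1-4 (9); add 4.
The 3rd edge added is 2-6.

2-6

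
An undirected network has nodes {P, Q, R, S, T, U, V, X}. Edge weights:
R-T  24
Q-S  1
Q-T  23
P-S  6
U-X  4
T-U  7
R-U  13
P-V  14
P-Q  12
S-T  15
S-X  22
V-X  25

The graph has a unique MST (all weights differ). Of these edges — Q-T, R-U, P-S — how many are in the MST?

2

Kruskal: consider edges lightest-first.
Q-S (1): add — endpoints in different components.
U-X (4): add — endpoints in different components.
P-S (6): add — endpoints in different components.
T-U (7): add — endpoints in different components.
P-Q (12): skip — P and Q already connected.
R-U (13): add — endpoints in different components.
P-V (14): add — endpoints in different components.
S-T (15): add — endpoints in different components.
MST edge set: {Q-S, U-X, P-S, T-U, R-U, P-V, S-T}.
Of the listed edges, {R-U, P-S} are in the MST → 2.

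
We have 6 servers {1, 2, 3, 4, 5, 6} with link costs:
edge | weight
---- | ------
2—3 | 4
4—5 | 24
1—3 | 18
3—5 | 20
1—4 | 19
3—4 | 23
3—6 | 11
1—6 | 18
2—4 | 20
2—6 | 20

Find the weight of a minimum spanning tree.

Prim, starting at 5.
Step 1: frontier [3—5 20, 4—5 24] → take 3—5 (20); add 3.
Step 2: frontier [2—3 4, 3—6 11, 1—3 18, 3—4 23, 4—5 24] → take 2—3 (4); add 2.
Step 3: frontier [2—4 20, 2—6 20, 3—6 11, 1—3 18, 3—4 23, 4—5 24] → take 3—6 (11); add 6.
Step 4: frontier [2—4 20, 1—3 18, 3—4 23, 4—5 24, 1—6 18] → take 1—3 (18); add 1.
Step 5: frontier [1—4 19, 2—4 20, 3—4 23, 4—5 24] → take 1—4 (19); add 4.
MST edges: 3—5, 2—3, 3—6, 1—3, 1—4; total weight 20+4+11+18+19 = 72.

72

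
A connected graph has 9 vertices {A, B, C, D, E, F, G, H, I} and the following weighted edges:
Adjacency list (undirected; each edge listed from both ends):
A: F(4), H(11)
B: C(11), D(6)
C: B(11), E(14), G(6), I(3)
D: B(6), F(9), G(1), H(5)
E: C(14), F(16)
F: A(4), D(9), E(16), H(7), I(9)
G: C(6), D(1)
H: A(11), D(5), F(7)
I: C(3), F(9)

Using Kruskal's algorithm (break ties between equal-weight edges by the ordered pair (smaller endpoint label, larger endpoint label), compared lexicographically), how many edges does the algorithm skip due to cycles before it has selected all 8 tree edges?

Kruskal: consider edges lightest-first.
D—G (1): add — endpoints in different components.
C—I (3): add — endpoints in different components.
A—F (4): add — endpoints in different components.
D—H (5): add — endpoints in different components.
B—D (6): add — endpoints in different components.
C—G (6): add — endpoints in different components.
F—H (7): add — endpoints in different components.
D—F (9): skip — D and F already connected.
F—I (9): skip — F and I already connected.
A—H (11): skip — A and H already connected.
B—C (11): skip — B and C already connected.
C—E (14): add — endpoints in different components.
Edges rejected before the tree was complete: 4.

4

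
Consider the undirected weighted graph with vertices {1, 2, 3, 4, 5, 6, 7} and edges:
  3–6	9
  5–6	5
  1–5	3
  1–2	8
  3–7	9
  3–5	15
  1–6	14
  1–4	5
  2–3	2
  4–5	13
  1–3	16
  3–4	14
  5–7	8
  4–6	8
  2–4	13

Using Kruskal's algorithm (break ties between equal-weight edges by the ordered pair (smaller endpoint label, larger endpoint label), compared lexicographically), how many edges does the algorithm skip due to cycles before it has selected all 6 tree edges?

Kruskal: consider edges lightest-first.
2–3 (2): add — endpoints in different components.
1–5 (3): add — endpoints in different components.
1–4 (5): add — endpoints in different components.
5–6 (5): add — endpoints in different components.
1–2 (8): add — endpoints in different components.
4–6 (8): skip — 4 and 6 already connected.
5–7 (8): add — endpoints in different components.
Edges rejected before the tree was complete: 1.

1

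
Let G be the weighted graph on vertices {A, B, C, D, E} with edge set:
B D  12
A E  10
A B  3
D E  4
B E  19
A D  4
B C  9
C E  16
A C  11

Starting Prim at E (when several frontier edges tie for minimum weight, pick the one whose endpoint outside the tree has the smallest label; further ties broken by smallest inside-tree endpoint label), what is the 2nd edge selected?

Grow the tree from E using Prim:
Step 1: frontier [D E 4, A E 10, C E 16, B E 19] → take D E (4); add D.
Step 2: frontier [A D 4, B D 12, A E 10, C E 16, B E 19] → take A D (4); add A.
Step 3: frontier [A B 3, A C 11, B D 12, C E 16, B E 19] → take A B (3); add B.
Step 4: frontier [A C 11, B C 9, C E 16] → take B C (9); add C.
The 2nd edge added is A D.

A-D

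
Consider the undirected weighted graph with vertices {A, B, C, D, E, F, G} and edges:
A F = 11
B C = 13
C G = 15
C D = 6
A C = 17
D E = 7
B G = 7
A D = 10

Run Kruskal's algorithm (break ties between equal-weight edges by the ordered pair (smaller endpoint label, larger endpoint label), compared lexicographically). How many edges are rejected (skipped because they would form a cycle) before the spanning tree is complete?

Sort edges by weight, then run Kruskal:
C D (6): add — endpoints in different components.
B G (7): add — endpoints in different components.
D E (7): add — endpoints in different components.
A D (10): add — endpoints in different components.
A F (11): add — endpoints in different components.
B C (13): add — endpoints in different components.
Edges rejected before the tree was complete: 0.

0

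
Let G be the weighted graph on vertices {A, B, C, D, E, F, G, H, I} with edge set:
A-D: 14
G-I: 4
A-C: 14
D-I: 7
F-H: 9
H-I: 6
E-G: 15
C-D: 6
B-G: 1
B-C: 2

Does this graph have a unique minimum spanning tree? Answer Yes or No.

Kruskal's algorithm — process edges by increasing weight (ties by edge label):
B-G (1): add — endpoints in different components.
B-C (2): add — endpoints in different components.
G-I (4): add — endpoints in different components.
C-D (6): add — endpoints in different components.
H-I (6): add — endpoints in different components.
D-I (7): skip — D and I already connected.
F-H (9): add — endpoints in different components.
A-C (14): add — endpoints in different components.
A-D (14): skip — A and D already connected.
E-G (15): add — endpoints in different components.
Non-tree edge A-D has weight 14, equal to the heaviest edge on its tree cycle — swapping gives another MST of the same weight. Not unique.

No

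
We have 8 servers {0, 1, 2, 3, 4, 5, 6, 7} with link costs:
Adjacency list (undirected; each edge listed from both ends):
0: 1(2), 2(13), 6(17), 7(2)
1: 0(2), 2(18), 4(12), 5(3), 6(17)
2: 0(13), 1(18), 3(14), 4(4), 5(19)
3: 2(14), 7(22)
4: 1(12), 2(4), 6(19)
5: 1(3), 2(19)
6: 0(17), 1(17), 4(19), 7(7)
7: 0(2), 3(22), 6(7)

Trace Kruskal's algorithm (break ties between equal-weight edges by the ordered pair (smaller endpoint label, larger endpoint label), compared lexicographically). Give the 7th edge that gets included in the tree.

Kruskal's algorithm — process edges by increasing weight (ties by edge label):
0—1 (2): add — endpoints in different components.
0—7 (2): add — endpoints in different components.
1—5 (3): add — endpoints in different components.
2—4 (4): add — endpoints in different components.
6—7 (7): add — endpoints in different components.
1—4 (12): add — endpoints in different components.
0—2 (13): skip — 0 and 2 already connected.
2—3 (14): add — endpoints in different components.
The 7th edge added is 2—3.

2-3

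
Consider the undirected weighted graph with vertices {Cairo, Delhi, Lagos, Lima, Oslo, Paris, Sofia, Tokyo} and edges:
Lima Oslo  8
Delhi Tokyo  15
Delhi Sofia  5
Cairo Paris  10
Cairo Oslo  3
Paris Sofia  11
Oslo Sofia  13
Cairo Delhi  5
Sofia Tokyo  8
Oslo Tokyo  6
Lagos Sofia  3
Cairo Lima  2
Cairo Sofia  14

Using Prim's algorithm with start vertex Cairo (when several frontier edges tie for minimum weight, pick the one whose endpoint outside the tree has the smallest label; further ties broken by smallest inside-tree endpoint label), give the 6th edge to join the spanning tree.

Oslo-Tokyo

Grow the tree from Cairo using Prim:
Step 1: frontier [Cairo Lima 2, Cairo Oslo 3, Cairo Delhi 5, Cairo Paris 10, Cairo Sofia 14] → take Cairo Lima (2); add Lima.
Step 2: frontier [Cairo Oslo 3, Cairo Delhi 5, Cairo Paris 10, Cairo Sofia 14, Lima Oslo 8] → take Cairo Oslo (3); add Oslo.
Step 3: frontier [Cairo Delhi 5, Cairo Paris 10, Cairo Sofia 14, Oslo Tokyo 6, Oslo Sofia 13] → take Cairo Delhi (5); add Delhi.
Step 4: frontier [Cairo Paris 10, Cairo Sofia 14, Delhi Sofia 5, Delhi Tokyo 15, Oslo Tokyo 6, Oslo Sofia 13] → take Delhi Sofia (5); add Sofia.
Step 5: frontier [Cairo Paris 10, Delhi Tokyo 15, Oslo Tokyo 6, Lagos Sofia 3, Sofia Tokyo 8, Paris Sofia 11] → take Lagos Sofia (3); add Lagos.
Step 6: frontier [Cairo Paris 10, Delhi Tokyo 15, Oslo Tokyo 6, Sofia Tokyo 8, Paris Sofia 11] → take Oslo Tokyo (6); add Tokyo.
Step 7: frontier [Cairo Paris 10, Paris Sofia 11] → take Cairo Paris (10); add Paris.
The 6th edge added is Oslo Tokyo.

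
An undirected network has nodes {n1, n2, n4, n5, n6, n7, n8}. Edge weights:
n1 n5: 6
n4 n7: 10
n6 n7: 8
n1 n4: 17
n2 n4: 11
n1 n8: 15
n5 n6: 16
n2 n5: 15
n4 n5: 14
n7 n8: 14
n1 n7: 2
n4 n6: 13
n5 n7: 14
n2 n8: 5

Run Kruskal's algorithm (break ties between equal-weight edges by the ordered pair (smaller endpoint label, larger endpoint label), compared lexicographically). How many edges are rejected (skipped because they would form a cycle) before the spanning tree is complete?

0

Sort edges by weight, then run Kruskal:
n1 n7 (2): add — endpoints in different components.
n2 n8 (5): add — endpoints in different components.
n1 n5 (6): add — endpoints in different components.
n6 n7 (8): add — endpoints in different components.
n4 n7 (10): add — endpoints in different components.
n2 n4 (11): add — endpoints in different components.
Edges rejected before the tree was complete: 0.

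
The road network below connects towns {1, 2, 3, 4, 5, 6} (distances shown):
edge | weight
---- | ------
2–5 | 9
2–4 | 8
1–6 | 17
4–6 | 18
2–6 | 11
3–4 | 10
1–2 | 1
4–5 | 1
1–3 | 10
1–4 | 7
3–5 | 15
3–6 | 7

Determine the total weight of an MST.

Kruskal's algorithm — process edges by increasing weight (ties by edge label):
1–2 (1): add. Components now {1,2} {3} {4} {5} {6}
4–5 (1): add. Components now {1,2} {3} {4,5} {6}
1–4 (7): add. Components now {1,2,4,5} {3} {6}
3–6 (7): add. Components now {1,2,4,5} {3,6}
2–4 (8): skip — 2 and 4 already connected.
2–5 (9): skip — 2 and 5 already connected.
1–3 (10): add. Components now {1,2,3,4,5,6}
MST edges: 1–2, 4–5, 1–4, 3–6, 1–3; total weight 1+1+7+7+10 = 26.

26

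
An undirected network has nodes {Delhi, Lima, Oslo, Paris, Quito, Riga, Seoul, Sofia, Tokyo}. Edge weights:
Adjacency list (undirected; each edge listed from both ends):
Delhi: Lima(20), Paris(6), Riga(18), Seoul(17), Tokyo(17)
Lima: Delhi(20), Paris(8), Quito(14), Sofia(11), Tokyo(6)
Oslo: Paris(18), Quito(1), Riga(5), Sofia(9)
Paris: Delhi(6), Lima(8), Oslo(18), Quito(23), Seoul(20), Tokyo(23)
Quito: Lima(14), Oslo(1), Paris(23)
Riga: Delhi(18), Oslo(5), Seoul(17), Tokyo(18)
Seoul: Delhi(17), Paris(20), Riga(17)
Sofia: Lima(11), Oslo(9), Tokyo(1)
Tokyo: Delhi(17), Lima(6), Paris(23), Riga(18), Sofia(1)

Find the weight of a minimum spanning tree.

Kruskal's algorithm — process edges by increasing weight (ties by edge label):
Oslo Quito (1): add — endpoints in different components.
Sofia Tokyo (1): add — endpoints in different components.
Oslo Riga (5): add — endpoints in different components.
Delhi Paris (6): add — endpoints in different components.
Lima Tokyo (6): add — endpoints in different components.
Lima Paris (8): add — endpoints in different components.
Oslo Sofia (9): add — endpoints in different components.
Lima Sofia (11): skip — Sofia and Lima already connected.
Lima Quito (14): skip — Quito and Lima already connected.
Delhi Seoul (17): add — endpoints in different components.
MST edges: Oslo Quito, Sofia Tokyo, Oslo Riga, Delhi Paris, Lima Tokyo, Lima Paris, Oslo Sofia, Delhi Seoul; total weight 1+1+5+6+6+8+9+17 = 53.

53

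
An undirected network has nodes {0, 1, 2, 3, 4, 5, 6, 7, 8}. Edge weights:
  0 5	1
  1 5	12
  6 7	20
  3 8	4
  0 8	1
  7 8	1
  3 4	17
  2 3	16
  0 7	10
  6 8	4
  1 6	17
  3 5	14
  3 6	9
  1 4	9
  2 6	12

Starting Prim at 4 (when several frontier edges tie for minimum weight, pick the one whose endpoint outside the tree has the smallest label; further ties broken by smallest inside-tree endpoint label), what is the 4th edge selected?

0-8

Grow the tree from 4 using Prim:
Step 1: cheapest edge leaving the tree is 1 4 (9); add 1.
Step 2: cheapest edge leaving the tree is 1 5 (12); add 5.
Step 3: cheapest edge leaving the tree is 0 5 (1); add 0.
Step 4: cheapest edge leaving the tree is 0 8 (1); add 8.
Step 5: cheapest edge leaving the tree is 7 8 (1); add 7.
Step 6: cheapest edge leaving the tree is 3 8 (4); add 3.
Step 7: cheapest edge leaving the tree is 6 8 (4); add 6.
Step 8: cheapest edge leaving the tree is 2 6 (12); add 2.
The 4th edge added is 0 8.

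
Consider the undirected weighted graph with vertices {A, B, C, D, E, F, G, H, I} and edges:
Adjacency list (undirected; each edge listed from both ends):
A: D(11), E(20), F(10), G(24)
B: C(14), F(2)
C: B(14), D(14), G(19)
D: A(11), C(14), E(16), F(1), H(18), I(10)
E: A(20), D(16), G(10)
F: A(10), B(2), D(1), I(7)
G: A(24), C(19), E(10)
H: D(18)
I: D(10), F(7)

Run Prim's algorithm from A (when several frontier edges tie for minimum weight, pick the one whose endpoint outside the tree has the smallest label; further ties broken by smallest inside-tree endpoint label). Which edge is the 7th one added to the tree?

Prim's algorithm from A:
Step 1: frontier [A–F 10, A–D 11, A–E 20, A–G 24] → take A–F (10); add F.
Step 2: frontier [A–D 11, A–E 20, A–G 24, D–F 1, B–F 2, F–I 7] → take D–F (1); add D.
Step 3: frontier [A–E 20, A–G 24, D–I 10, C–D 14, D–E 16, D–H 18, B–F 2, F–I 7] → take B–F (2); add B.
Step 4: frontier [A–E 20, A–G 24, B–C 14, D–I 10, C–D 14, D–E 16, D–H 18, F–I 7] → take F–I (7); add I.
Step 5: frontier [A–E 20, A–G 24, B–C 14, C–D 14, D–E 16, D–H 18] → take B–C (14); add C.
Step 6: frontier [A–E 20, A–G 24, C–G 19, D–E 16, D–H 18] → take D–E (16); add E.
Step 7: frontier [A–G 24, C–G 19, D–H 18, E–G 10] → take E–G (10); add G.
Step 8: frontier [D–H 18] → take D–H (18); add H.
The 7th edge added is E–G.

E-G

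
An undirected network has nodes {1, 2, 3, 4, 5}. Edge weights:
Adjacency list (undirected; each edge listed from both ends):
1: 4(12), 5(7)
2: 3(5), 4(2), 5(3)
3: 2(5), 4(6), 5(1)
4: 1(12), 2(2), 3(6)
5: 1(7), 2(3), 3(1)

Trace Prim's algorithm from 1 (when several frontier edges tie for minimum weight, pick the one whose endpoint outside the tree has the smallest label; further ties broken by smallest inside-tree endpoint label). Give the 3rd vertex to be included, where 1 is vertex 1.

3

Prim's algorithm from 1:
Step 1: frontier [1 5 7, 1 4 12] → take 1 5 (7); add 5.
Step 2: frontier [1 4 12, 3 5 1, 2 5 3] → take 3 5 (1); add 3.
Step 3: frontier [1 4 12, 2 3 5, 3 4 6, 2 5 3] → take 2 5 (3); add 2.
Step 4: frontier [1 4 12, 2 4 2, 3 4 6] → take 2 4 (2); add 4.
Vertex order: 1, 5, 3, 2, 4. The 3rd vertex is 3.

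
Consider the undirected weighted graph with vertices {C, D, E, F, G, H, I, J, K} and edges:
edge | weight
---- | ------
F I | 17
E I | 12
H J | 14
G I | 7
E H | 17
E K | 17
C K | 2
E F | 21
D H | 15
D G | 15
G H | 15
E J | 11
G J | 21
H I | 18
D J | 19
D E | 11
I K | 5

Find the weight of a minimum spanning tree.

79

Prim, starting at D.
Step 1: cheapest edge leaving the tree is D E (11); add E.
Step 2: cheapest edge leaving the tree is E J (11); add J.
Step 3: cheapest edge leaving the tree is E I (12); add I.
Step 4: cheapest edge leaving the tree is I K (5); add K.
Step 5: cheapest edge leaving the tree is C K (2); add C.
Step 6: cheapest edge leaving the tree is G I (7); add G.
Step 7: cheapest edge leaving the tree is H J (14); add H.
Step 8: cheapest edge leaving the tree is F I (17); add F.
MST edges: D E, E J, E I, I K, C K, G I, H J, F I; total weight 11+11+12+5+2+7+14+17 = 79.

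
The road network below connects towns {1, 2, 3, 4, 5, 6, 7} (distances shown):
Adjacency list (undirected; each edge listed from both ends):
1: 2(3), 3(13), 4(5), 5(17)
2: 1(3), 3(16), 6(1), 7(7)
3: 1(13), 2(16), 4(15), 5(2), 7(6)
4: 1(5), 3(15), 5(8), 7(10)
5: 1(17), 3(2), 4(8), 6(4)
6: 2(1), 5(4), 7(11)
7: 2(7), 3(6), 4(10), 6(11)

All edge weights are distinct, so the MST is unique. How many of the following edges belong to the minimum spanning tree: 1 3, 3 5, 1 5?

Kruskal's algorithm — process edges by increasing weight (ties by edge label):
2 6 (1): add — endpoints in different components.
3 5 (2): add — endpoints in different components.
1 2 (3): add — endpoints in different components.
5 6 (4): add — endpoints in different components.
1 4 (5): add — endpoints in different components.
3 7 (6): add — endpoints in different components.
MST edge set: {2 6, 3 5, 1 2, 5 6, 1 4, 3 7}.
Of the listed edges, {3 5} are in the MST → 1.

1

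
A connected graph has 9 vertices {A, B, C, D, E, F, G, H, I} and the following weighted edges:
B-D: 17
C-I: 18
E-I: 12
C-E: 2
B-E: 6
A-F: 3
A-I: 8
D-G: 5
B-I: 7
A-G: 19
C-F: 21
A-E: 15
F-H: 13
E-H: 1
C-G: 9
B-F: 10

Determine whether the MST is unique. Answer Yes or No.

Sort edges by weight, then run Kruskal:
E-H (1): add — endpoints in different components.
C-E (2): add — endpoints in different components.
A-F (3): add — endpoints in different components.
D-G (5): add — endpoints in different components.
B-E (6): add — endpoints in different components.
B-I (7): add — endpoints in different components.
A-I (8): add — endpoints in different components.
C-G (9): add — endpoints in different components.
Every non-tree edge has weight strictly greater than the heaviest edge on the tree path between its endpoints, so the MST is unique.

Yes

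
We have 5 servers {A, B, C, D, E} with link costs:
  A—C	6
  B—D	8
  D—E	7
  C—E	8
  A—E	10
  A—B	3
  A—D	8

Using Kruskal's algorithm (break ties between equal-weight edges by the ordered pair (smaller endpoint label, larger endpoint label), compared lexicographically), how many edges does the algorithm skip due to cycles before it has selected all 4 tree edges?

0

Kruskal: consider edges lightest-first.
A—B (3): add — endpoints in different components.
A—C (6): add — endpoints in different components.
D—E (7): add — endpoints in different components.
A—D (8): add — endpoints in different components.
Edges rejected before the tree was complete: 0.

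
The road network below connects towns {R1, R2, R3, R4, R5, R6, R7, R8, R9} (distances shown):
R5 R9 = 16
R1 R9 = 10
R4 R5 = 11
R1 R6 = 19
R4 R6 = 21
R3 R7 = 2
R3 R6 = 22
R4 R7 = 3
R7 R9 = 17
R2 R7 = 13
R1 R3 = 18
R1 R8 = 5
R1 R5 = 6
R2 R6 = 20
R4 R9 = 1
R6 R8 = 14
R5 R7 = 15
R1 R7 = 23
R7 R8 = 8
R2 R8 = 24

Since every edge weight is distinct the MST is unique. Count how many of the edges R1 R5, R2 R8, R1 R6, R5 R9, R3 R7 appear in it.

Sort edges by weight, then run Kruskal:
R4 R9 (1): add — endpoints in different components.
R3 R7 (2): add — endpoints in different components.
R4 R7 (3): add — endpoints in different components.
R1 R8 (5): add — endpoints in different components.
R1 R5 (6): add — endpoints in different components.
R7 R8 (8): add — endpoints in different components.
R1 R9 (10): skip — R1 and R9 already connected.
R4 R5 (11): skip — R5 and R4 already connected.
R2 R7 (13): add — endpoints in different components.
R6 R8 (14): add — endpoints in different components.
MST edge set: {R4 R9, R3 R7, R4 R7, R1 R8, R1 R5, R7 R8, R2 R7, R6 R8}.
Of the listed edges, {R1 R5, R3 R7} are in the MST → 2.

2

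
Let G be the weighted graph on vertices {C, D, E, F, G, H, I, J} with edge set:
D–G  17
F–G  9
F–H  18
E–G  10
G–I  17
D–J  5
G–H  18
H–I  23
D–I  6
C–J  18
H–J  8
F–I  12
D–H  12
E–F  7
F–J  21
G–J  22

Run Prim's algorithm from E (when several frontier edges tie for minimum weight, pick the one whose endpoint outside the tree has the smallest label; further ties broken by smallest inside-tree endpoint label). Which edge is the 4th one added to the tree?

D-I

Prim, starting at E.
Step 1: cheapest edge leaving the tree is E–F (7); add F.
Step 2: cheapest edge leaving the tree is F–G (9); add G.
Step 3: cheapest edge leaving the tree is F–I (12); add I.
Step 4: cheapest edge leaving the tree is D–I (6); add D.
Step 5: cheapest edge leaving the tree is D–J (5); add J.
Step 6: cheapest edge leaving the tree is H–J (8); add H.
Step 7: cheapest edge leaving the tree is C–J (18); add C.
The 4th edge added is D–I.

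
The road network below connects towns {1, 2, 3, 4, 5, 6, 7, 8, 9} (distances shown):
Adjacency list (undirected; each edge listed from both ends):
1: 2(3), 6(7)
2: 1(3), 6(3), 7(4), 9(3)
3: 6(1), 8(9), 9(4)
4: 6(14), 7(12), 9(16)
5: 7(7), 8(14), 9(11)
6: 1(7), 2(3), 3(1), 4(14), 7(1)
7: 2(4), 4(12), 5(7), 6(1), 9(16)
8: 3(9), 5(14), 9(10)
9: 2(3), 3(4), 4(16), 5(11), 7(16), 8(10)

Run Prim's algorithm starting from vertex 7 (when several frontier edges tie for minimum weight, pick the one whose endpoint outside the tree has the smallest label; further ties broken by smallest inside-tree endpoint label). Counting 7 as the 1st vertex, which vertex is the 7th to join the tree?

5

Grow the tree from 7 using Prim:
Step 1: cheapest edge leaving the tree is 6-7 (1); add 6.
Step 2: cheapest edge leaving the tree is 3-6 (1); add 3.
Step 3: cheapest edge leaving the tree is 2-6 (3); add 2.
Step 4: cheapest edge leaving the tree is 1-2 (3); add 1.
Step 5: cheapest edge leaving the tree is 2-9 (3); add 9.
Step 6: cheapest edge leaving the tree is 5-7 (7); add 5.
Step 7: cheapest edge leaving the tree is 3-8 (9); add 8.
Step 8: cheapest edge leaving the tree is 4-7 (12); add 4.
Vertex order: 7, 6, 3, 2, 1, 9, 5, 8, 4. The 7th vertex is 5.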